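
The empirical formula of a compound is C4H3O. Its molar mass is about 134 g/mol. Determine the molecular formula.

Empirical-formula mass = 67.06 g/mol
n = 134 / 67.06 = 2.00 ≈ 2
Molecular formula = (C4H3O)2 = C8H6O2

C8H6O2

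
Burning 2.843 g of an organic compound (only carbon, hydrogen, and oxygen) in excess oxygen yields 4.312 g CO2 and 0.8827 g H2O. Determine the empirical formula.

CHO

mol C = 4.312 / 44.01 = 0.09798; mass C = 0.09798 × 12.01 = 1.177 g
mol H = 2 × (0.8827 / 18.02) = 0.09797; mass H = 0.09797 × 1.008 = 0.09875 g
mass O = 2.843 − (1.275) = 1.568 g → mol O = 0.09797
Divide by the smallest (0.09797 mol H): C 1.000, H 1.000, O 1.000
≈ 1:1:1 → CHO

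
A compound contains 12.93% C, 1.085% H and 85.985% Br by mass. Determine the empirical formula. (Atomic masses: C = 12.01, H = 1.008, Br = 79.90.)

CHBr

Assume 100 g: 12.93 g C, 1.085 g H, 85.985 g Br.
n(C) = 12.93/12.01 = 1.077, n(H) = 1.085/1.008 = 1.076, n(Br) = 85.985/79.90 = 1.076
Smallest is Br at 1.076 mol; normalising gives C 1.000, H 1.000, Br 1.000
→ CHBr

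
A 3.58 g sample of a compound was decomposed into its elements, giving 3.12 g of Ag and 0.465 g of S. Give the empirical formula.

Moles — Ag: 3.12 / 107.87 = 0.02892 mol; S: 0.465 / 32.07 = 0.0145 mol
Smallest is S at 0.0145 mol; normalising gives Ag 1.995, S 1.000
Ratio ≈ 2:1, so the empirical formula is Ag2S

Ag2S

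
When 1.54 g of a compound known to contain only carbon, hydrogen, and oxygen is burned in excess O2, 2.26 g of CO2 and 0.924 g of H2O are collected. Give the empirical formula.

CH2O

mol C = 2.26 / 44.01 = 0.05135; mass C = 0.05135 × 12.01 = 0.6167 g
mol H = 2 × (0.924 / 18.02) = 0.1026; mass H = 0.1026 × 1.008 = 0.1034 g
mass O = 1.54 − (0.7201) = 0.8199 g → mol O = 0.05124
Ratios (÷ 0.05124): C 1.002, H 2.001, O 1.000
→ CH2O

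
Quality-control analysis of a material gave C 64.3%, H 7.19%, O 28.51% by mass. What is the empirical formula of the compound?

Assume 100 g: 64.3 g C, 7.19 g H, 28.51 g O.
n(C) = 64.3/12.01 = 5.354, n(H) = 7.19/1.008 = 7.133, n(O) = 28.51/16.00 = 1.782
Smallest is O at 1.782 mol; normalising gives C 3.005, H 4.003, O 1.000
→ C3H4O

C3H4O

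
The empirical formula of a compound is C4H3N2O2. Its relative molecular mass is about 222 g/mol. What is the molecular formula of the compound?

C8H6N4O4

Empirical-formula mass = 111.08 g/mol
n = 222 / 111.08 = 2.00 ≈ 2
Molecular formula = (C4H3N2O2)2 = C8H6N4O4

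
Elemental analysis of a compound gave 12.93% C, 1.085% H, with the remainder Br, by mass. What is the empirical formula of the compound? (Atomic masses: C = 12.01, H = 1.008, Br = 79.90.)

Assume 100 g: 12.93 g C, 1.085 g H, 85.985 g Br.
C: 12.93 g ÷ 12.01 g/mol = 1.077 mol
H: 1.085 g ÷ 1.008 g/mol = 1.076 mol
Br: 85.985 g ÷ 79.90 g/mol = 1.076 mol
Smallest is Br at 1.076 mol; normalising gives C 1.000, H 1.000, Br 1.000
Ratio ≈ 1:1:1, so the empirical formula is CHBr

CHBr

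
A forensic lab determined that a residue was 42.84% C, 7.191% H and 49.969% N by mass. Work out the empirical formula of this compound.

CH2N

Assume 100 g: 42.84 g C, 7.191 g H, 49.969 g N.
n(C) = 42.84/12.01 = 3.567, n(H) = 7.191/1.008 = 7.134, n(N) = 49.969/14.01 = 3.567
Divide by the smallest (3.567 mol N): C 1.000, H 2.000, N 1.000
Ratio ≈ 1:2:1, so the empirical formula is CH2N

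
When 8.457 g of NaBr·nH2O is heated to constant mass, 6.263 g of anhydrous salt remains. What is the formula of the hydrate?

NaBr·2H2O

Mass of water lost = 8.457 − 6.263 = 2.194 g → 2.194 / 18.02 = 0.1218 mol H2O
Molar mass of NaBr = 102.89 g/mol → mol NaBr = 6.263 / 102.89 = 0.06087
n = 0.1218 / 0.06087 = 2.00 ≈ 2 → NaBr·2H2O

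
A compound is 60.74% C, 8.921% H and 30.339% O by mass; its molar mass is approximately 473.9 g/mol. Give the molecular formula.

C24H42O9

Assume 100 g: 60.74 g C, 8.921 g H, 30.339 g O.
C: 60.74 g ÷ 12.01 g/mol = 5.057 mol
H: 8.921 g ÷ 1.008 g/mol = 8.85 mol
O: 30.339 g ÷ 16.00 g/mol = 1.896 mol
Smallest is O at 1.896 mol; normalising gives C 2.667, H 4.667, O 1.000
Multiply by 3: C 8.00, H 14.00, O 3.00 → C8H14O3
Empirical-formula mass = 158.19 g/mol
n = 473.9 / 158.19 = 3.00 ≈ 3
Molecular formula = (C8H14O3)×3 = C24H42O9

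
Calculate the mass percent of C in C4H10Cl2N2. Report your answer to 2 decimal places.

30.59%

Molar mass = 4(12.01) + 10(1.008) + 2(35.45) + 2(14.01) = 157.040 g/mol
Mass of C per mole = 4 × 12.01 = 48.040 g
% C = 48.040 / 157.040 × 100 = 30.59%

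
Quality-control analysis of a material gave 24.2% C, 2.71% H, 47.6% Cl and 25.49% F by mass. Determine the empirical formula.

C3H4Cl2F2

Assume 100 g: 24.2 g C, 2.71 g H, 47.6 g Cl, 25.49 g F.
Moles — C: 24.2 / 12.01 = 2.015 mol; H: 2.71 / 1.008 = 2.688 mol; Cl: 47.6 / 35.45 = 1.343 mol; F: 25.49 / 19.00 = 1.342 mol
Ratios (÷ 1.342): C 1.502, H 2.004, Cl 1.001, F 1.000
×2: C 3.00, H 4.01, Cl 2.00, F 2.00 → C3H4Cl2F2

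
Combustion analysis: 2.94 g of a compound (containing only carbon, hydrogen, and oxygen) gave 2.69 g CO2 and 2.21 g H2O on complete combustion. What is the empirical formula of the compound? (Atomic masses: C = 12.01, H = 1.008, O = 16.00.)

CH4O2

mol C = 2.69 / 44.01 = 0.06112; mass C = 0.06112 × 12.01 = 0.7341 g
mol H = 2 × (2.21 / 18.02) = 0.2453; mass H = 0.2453 × 1.008 = 0.2472 g
mass O = 2.94 − (0.9813) = 1.959 g → mol O = 0.1224
Smallest is C at 0.06112 mol; normalising gives C 1.000, H 4.013, O 2.003
Ratio ≈ 1:4:2, so the empirical formula is CH4O2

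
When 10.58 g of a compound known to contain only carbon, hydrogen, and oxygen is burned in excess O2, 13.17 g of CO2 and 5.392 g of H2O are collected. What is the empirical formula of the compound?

mol C = 13.17 / 44.01 = 0.2993; mass C = 0.2993 × 12.01 = 3.594 g
mol H = 2 × (5.392 / 18.02) = 0.5984; mass H = 0.5984 × 1.008 = 0.6032 g
mass O = 10.58 − (4.197) = 6.383 g → mol O = 0.3989
Ratios (÷ 0.2993): C 1.000, H 2.000, O 1.333
Multiply by 3: C 3.00, H 6.00, O 4.00 → C3H6O4

C3H6O4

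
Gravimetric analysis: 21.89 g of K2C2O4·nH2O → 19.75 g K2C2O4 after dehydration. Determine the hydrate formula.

K2C2O4·H2O

Mass of water lost = 21.89 − 19.75 = 2.14 g → 2.14 / 18.02 = 0.1188 mol H2O
Molar mass of K2C2O4 = 166.22 g/mol → mol K2C2O4 = 19.75 / 166.22 = 0.1188
n = 0.1188 / 0.1188 = 1.00 ≈ 1 → K2C2O4·H2O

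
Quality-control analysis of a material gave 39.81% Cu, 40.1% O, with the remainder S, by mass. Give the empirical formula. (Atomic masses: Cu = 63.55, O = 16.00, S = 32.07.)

CuO4S

Assume 100 g: 39.81 g Cu, 40.1 g O, 20.09 g S.
Cu: 39.81 g ÷ 63.55 g/mol = 0.6264 mol
O: 40.1 g ÷ 16.00 g/mol = 2.506 mol
S: 20.09 g ÷ 32.07 g/mol = 0.6264 mol
Ratios (÷ 0.6264): Cu 1.000, O 4.001, S 1.000
Ratio ≈ 1:4:1, so the empirical formula is CuO4S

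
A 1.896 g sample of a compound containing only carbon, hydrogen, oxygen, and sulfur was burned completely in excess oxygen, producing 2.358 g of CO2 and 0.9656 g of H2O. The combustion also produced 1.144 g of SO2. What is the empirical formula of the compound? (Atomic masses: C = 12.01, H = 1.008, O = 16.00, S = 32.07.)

mol C = 2.358 / 44.01 = 0.05358; mass C = 0.05358 × 12.01 = 0.6435 g
mol H = 2 × (0.9656 / 18.02) = 0.1072; mass H = 0.1072 × 1.008 = 0.1080 g
mol S = 1.144 / 64.07 = 0.01786; mass S = 0.5726 g
mass O = 1.896 − (1.324) = 0.5719 g → mol O = 0.03574
Divide by the smallest (0.01786 mol S): C 3.001, H 6.002, O 2.002, S 1.000
≈ 3:6:2:1 → C3H6O2S

C3H6O2S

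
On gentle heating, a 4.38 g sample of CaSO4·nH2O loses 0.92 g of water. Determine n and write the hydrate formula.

CaSO4·2H2O

Mass of anhydrous CaSO4 = 4.38 − 0.92 = 3.46 g
mol H2O = 0.92 / 18.02 = 0.05105
Molar mass of CaSO4 = 136.15 g/mol → mol CaSO4 = 3.46 / 136.15 = 0.02541
n = 0.05105 / 0.02541 = 2.01 ≈ 2 → CaSO4·2H2O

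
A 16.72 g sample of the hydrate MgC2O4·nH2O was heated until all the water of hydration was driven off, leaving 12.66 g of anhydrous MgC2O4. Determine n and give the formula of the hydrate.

MgC2O4·2H2O

Mass of water lost = 16.72 − 12.66 = 4.06 g → 4.06 / 18.02 = 0.2253 mol H2O
Molar mass of MgC2O4 = 112.33 g/mol → mol MgC2O4 = 12.66 / 112.33 = 0.1127
n = 0.2253 / 0.1127 = 2.00 ≈ 2 → MgC2O4·2H2O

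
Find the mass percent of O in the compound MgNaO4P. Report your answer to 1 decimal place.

Molar mass = 1(24.31) + 1(22.99) + 4(16.00) + 1(30.97) = 142.270 g/mol
Mass of O per mole = 4 × 16.00 = 64.000 g
% O = 64.000 / 142.270 × 100 = 45.0%

45.0%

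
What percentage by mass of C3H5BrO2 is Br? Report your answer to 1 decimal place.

52.2%

Molar mass = 3(12.01) + 5(1.008) + 1(79.90) + 2(16.00) = 152.970 g/mol
Mass of Br per mole = 1 × 79.90 = 79.900 g
% Br = 79.900 / 152.970 × 100 = 52.2%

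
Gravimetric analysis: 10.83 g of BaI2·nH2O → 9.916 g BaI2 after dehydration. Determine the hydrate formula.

BaI2·2H2O

Mass of water lost = 10.83 − 9.916 = 0.914 g → 0.914 / 18.02 = 0.05072 mol H2O
Molar mass of BaI2 = 391.13 g/mol → mol BaI2 = 9.916 / 391.13 = 0.02535
n = 0.05072 / 0.02535 = 2.00 ≈ 2 → BaI2·2H2O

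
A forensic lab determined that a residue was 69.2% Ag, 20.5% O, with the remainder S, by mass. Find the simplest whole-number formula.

Assume 100 g: 69.2 g Ag, 20.5 g O, 10.3 g S.
Moles — Ag: 69.2 / 107.87 = 0.6415 mol; O: 20.5 / 16.00 = 1.281 mol; S: 10.3 / 32.07 = 0.3212 mol
Ratios (÷ 0.3212): Ag 1.997, O 3.989, S 1.000
Ratio ≈ 2:4:1, so the empirical formula is Ag2O4S

Ag2O4S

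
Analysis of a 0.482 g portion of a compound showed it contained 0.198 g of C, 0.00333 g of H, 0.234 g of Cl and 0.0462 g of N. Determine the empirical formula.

C: 0.198 g ÷ 12.01 g/mol = 0.01649 mol
H: 0.00333 g ÷ 1.008 g/mol = 0.003304 mol
Cl: 0.234 g ÷ 35.45 g/mol = 0.006601 mol
N: 0.0462 g ÷ 14.01 g/mol = 0.003298 mol
Divide by the smallest (0.003298 mol N): C 4.999, H 1.002, Cl 2.002, N 1.000
→ C5HCl2N

C5HCl2N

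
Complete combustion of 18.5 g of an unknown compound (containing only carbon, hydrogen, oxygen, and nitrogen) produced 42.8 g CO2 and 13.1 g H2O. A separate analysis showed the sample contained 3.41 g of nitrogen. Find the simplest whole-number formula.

C8H12N2O

mol C = 42.8 / 44.01 = 0.9725; mass C = 0.9725 × 12.01 = 11.68 g
mol H = 2 × (13.1 / 18.02) = 1.454; mass H = 1.454 × 1.008 = 1.466 g
mol N = 3.41 / 14.01 = 0.2434
mass O = 18.5 − (16.56) = 1.945 g → mol O = 0.1215
Smallest is O at 0.1215 mol; normalising gives C 8.002, H 11.963, N 2.003, O 1.000
Ratio ≈ 8:12:2:1, so the empirical formula is C8H12N2O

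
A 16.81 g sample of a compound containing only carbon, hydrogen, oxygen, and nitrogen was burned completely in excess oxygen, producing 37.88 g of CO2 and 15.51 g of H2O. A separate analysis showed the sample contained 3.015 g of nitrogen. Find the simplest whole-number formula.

C8H16N2O

mol C = 37.88 / 44.01 = 0.8607; mass C = 0.8607 × 12.01 = 10.34 g
mol H = 2 × (15.51 / 18.02) = 1.721; mass H = 1.721 × 1.008 = 1.735 g
mol N = 3.015 / 14.01 = 0.2152
mass O = 16.81 − (15.09) = 1.723 g → mol O = 0.1077
Divide by the smallest (0.1077 mol O): C 7.994, H 15.989, N 1.999, O 1.000
Ratio ≈ 8:16:2:1, so the empirical formula is C8H16N2O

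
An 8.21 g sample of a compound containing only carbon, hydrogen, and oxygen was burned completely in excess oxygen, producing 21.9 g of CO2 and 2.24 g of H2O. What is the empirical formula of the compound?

C4H2O

mol C = 21.9 / 44.01 = 0.4976; mass C = 0.4976 × 12.01 = 5.976 g
mol H = 2 × (2.24 / 18.02) = 0.2486; mass H = 0.2486 × 1.008 = 0.2506 g
mass O = 8.21 − (6.227) = 1.983 g → mol O = 0.1239
Divide by the smallest (0.1239 mol O): C 4.015, H 2.006, O 1.000
Ratio ≈ 4:2:1, so the empirical formula is C4H2O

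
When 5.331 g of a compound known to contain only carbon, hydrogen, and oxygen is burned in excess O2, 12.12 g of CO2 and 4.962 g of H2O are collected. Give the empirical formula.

mol C = 12.12 / 44.01 = 0.2754; mass C = 0.2754 × 12.01 = 3.307 g
mol H = 2 × (4.962 / 18.02) = 0.5507; mass H = 0.5507 × 1.008 = 0.5551 g
mass O = 5.331 − (3.863) = 1.468 g → mol O = 0.09178
Ratios (÷ 0.09178): C 3.001, H 6.001, O 1.000
→ C3H6O

C3H6O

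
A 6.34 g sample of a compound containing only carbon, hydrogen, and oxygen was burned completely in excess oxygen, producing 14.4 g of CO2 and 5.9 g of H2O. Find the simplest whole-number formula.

mol C = 14.4 / 44.01 = 0.3272; mass C = 0.3272 × 12.01 = 3.930 g
mol H = 2 × (5.9 / 18.02) = 0.6548; mass H = 0.6548 × 1.008 = 0.6601 g
mass O = 6.34 − (4.590) = 1.750 g → mol O = 0.1094
Divide by the smallest (0.1094 mol O): C 2.991, H 5.986, O 1.000
≈ 3:6:1 → C3H6O

C3H6O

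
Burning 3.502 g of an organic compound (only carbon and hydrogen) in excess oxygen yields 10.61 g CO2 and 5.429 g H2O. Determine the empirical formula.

mol C = 10.61 / 44.01 = 0.2411; mass C = 0.2411 × 12.01 = 2.895 g
mol H = 2 × (5.429 / 18.02) = 0.6026; mass H = 0.6026 × 1.008 = 0.6074 g
Divide by the smallest (0.2411 mol C): C 1.000, H 2.499
Multiply by 2: C 2.00, H 5.00 → C2H5

C2H5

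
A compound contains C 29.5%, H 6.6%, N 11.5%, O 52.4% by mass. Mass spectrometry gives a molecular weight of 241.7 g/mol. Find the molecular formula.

C6H16N2O8

Assume 100 g: 29.5 g C, 6.6 g H, 11.5 g N, 52.4 g O.
n(C) = 29.5/12.01 = 2.456, n(H) = 6.6/1.008 = 6.548, n(N) = 11.5/14.01 = 0.8208, n(O) = 52.4/16.00 = 3.275
Divide by the smallest (0.8208 mol N): C 2.992, H 7.977, N 1.000, O 3.990
Ratio ≈ 3:8:1:4, so the empirical formula is C3H8NO4
Empirical-formula mass = 122.10 g/mol
n = 241.7 / 122.10 = 1.98 ≈ 2
Molecular formula = (C3H8NO4)×2 = C6H16N2O8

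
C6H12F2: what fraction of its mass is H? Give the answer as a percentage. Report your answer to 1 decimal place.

Molar mass = 6(12.01) + 12(1.008) + 2(19.00) = 122.156 g/mol
Mass of H per mole = 12 × 1.008 = 12.096 g
% H = 12.096 / 122.156 × 100 = 9.9%

9.9%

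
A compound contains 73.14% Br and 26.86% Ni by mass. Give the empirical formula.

Br2Ni

Assume 100 g: 73.14 g Br, 26.86 g Ni.
n(Br) = 73.14/79.90 = 0.9154, n(Ni) = 26.86/58.69 = 0.4577
Smallest is Ni at 0.4577 mol; normalising gives Br 2.000, Ni 1.000
≈ 2:1 → Br2Ni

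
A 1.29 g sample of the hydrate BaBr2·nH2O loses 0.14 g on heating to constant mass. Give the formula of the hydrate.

BaBr2·2H2O

Mass of anhydrous BaBr2 = 1.29 − 0.14 = 1.15 g
mol H2O = 0.14 / 18.02 = 0.007769
Molar mass of BaBr2 = 297.13 g/mol → mol BaBr2 = 1.15 / 297.13 = 0.00387
n = 0.007769 / 0.00387 = 2.01 ≈ 2 → BaBr2·2H2O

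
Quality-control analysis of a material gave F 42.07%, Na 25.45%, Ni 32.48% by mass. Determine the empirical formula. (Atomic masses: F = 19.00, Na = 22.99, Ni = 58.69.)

Assume 100 g: 42.07 g F, 25.45 g Na, 32.48 g Ni.
n(F) = 42.07/19.00 = 2.214, n(Na) = 25.45/22.99 = 1.107, n(Ni) = 32.48/58.69 = 0.5534
Divide by the smallest (0.5534 mol Ni): F 4.001, Na 2.000, Ni 1.000
→ F4Na2Ni

F4Na2Ni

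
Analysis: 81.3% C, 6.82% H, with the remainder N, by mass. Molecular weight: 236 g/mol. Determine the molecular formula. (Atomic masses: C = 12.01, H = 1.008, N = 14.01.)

Assume 100 g: 81.3 g C, 6.82 g H, 11.88 g N.
Moles — C: 81.3 / 12.01 = 6.769 mol; H: 6.82 / 1.008 = 6.766 mol; N: 11.88 / 14.01 = 0.848 mol
Divide by the smallest (0.848 mol N): C 7.983, H 7.979, N 1.000
→ C8H8N
Empirical-formula mass = 118.15 g/mol
n = 236 / 118.15 = 2.00 ≈ 2
Molecular formula = (C8H8N)×2 = C16H16N2

C16H16N2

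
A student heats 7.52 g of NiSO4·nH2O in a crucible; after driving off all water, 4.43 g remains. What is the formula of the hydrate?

Mass of water lost = 7.52 − 4.43 = 3.09 g → 3.09 / 18.02 = 0.1715 mol H2O
Molar mass of NiSO4 = 154.76 g/mol → mol NiSO4 = 4.43 / 154.76 = 0.02862
n = 0.1715 / 0.02862 = 5.99 ≈ 6 → NiSO4·6H2O

NiSO4·6H2O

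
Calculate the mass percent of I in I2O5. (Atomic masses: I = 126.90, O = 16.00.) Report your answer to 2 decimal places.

76.03%

Molar mass = 2(126.90) + 5(16.00) = 333.800 g/mol
Mass of I per mole = 2 × 126.90 = 253.800 g
% I = 253.800 / 333.800 × 100 = 76.03%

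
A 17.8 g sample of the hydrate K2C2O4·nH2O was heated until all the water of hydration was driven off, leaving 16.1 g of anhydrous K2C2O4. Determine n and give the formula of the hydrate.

Mass of water lost = 17.8 − 16.1 = 1.7 g → 1.7 / 18.02 = 0.09434 mol H2O
Molar mass of K2C2O4 = 166.22 g/mol → mol K2C2O4 = 16.1 / 166.22 = 0.09686
n = 0.09434 / 0.09686 = 0.97 ≈ 1 → K2C2O4·H2O

K2C2O4·H2O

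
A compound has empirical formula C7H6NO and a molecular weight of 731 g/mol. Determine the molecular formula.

Empirical-formula mass = 120.13 g/mol
n = 731 / 120.13 = 6.09 ≈ 6
Molecular formula = (C7H6NO)6 = C42H36N6O6

C42H36N6O6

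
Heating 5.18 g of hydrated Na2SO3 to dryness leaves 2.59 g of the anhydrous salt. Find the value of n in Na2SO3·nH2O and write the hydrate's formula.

Na2SO3·7H2O

Mass of water lost = 5.18 − 2.59 = 2.59 g → 2.59 / 18.02 = 0.1437 mol H2O
Molar mass of Na2SO3 = 126.05 g/mol → mol Na2SO3 = 2.59 / 126.05 = 0.02055
n = 0.1437 / 0.02055 = 7.00 ≈ 7 → Na2SO3·7H2O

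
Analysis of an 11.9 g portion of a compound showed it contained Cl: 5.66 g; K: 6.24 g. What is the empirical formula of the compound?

ClK

n(Cl) = 5.66/35.45 = 0.1597, n(K) = 6.24/39.10 = 0.1596
Ratios (÷ 0.1596): Cl 1.000, K 1.000
Ratio ≈ 1:1, so the empirical formula is ClK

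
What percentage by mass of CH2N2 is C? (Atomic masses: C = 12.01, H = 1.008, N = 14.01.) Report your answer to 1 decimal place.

Molar mass = 1(12.01) + 2(1.008) + 2(14.01) = 42.046 g/mol
Mass of C per mole = 1 × 12.01 = 12.010 g
% C = 12.010 / 42.046 × 100 = 28.6%

28.6%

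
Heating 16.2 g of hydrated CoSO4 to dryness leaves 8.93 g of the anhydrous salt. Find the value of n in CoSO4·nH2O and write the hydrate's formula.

CoSO4·7H2O

Mass of water lost = 16.2 − 8.93 = 7.27 g → 7.27 / 18.02 = 0.4034 mol H2O
Molar mass of CoSO4 = 155.00 g/mol → mol CoSO4 = 8.93 / 155.00 = 0.05761
n = 0.4034 / 0.05761 = 7.00 ≈ 7 → CoSO4·7H2O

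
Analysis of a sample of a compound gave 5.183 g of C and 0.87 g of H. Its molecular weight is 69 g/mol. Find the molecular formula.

C5H10

C: 5.183 g ÷ 12.01 g/mol = 0.4316 mol
H: 0.87 g ÷ 1.008 g/mol = 0.8631 mol
Ratios (÷ 0.4316): C 1.000, H 2.000
→ CH2
Empirical-formula mass = 14.03 g/mol
n = 69 / 14.03 = 4.92 ≈ 5
Molecular formula = (CH2)×5 = C5H10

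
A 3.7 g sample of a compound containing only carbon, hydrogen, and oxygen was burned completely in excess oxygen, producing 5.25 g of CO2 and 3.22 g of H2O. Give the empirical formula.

CH3O

mol C = 5.25 / 44.01 = 0.1193; mass C = 0.1193 × 12.01 = 1.433 g
mol H = 2 × (3.22 / 18.02) = 0.3574; mass H = 0.3574 × 1.008 = 0.3602 g
mass O = 3.7 − (1.793) = 1.907 g → mol O = 0.1192
Smallest is O at 0.1192 mol; normalising gives C 1.001, H 2.998, O 1.000
Ratio ≈ 1:3:1, so the empirical formula is CH3O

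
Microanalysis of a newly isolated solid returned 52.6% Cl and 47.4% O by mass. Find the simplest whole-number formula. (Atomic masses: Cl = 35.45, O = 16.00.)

Assume 100 g: 52.6 g Cl, 47.4 g O.
Cl: 52.6 g ÷ 35.45 g/mol = 1.484 mol
O: 47.4 g ÷ 16.00 g/mol = 2.962 mol
Divide by the smallest (1.484 mol Cl): Cl 1.000, O 1.997
→ ClO2

ClO2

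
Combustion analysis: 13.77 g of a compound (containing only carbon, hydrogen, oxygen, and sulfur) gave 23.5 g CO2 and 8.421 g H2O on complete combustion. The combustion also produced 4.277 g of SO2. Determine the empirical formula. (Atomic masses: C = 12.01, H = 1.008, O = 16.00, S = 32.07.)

C8H14O4S

mol C = 23.5 / 44.01 = 0.5340; mass C = 0.5340 × 12.01 = 6.413 g
mol H = 2 × (8.421 / 18.02) = 0.9346; mass H = 0.9346 × 1.008 = 0.9421 g
mol S = 4.277 / 64.07 = 0.06676; mass S = 2.141 g
mass O = 13.77 − (9.496) = 4.274 g → mol O = 0.2671
Divide by the smallest (0.06676 mol S): C 7.999, H 14.001, O 4.002, S 1.000
→ C8H14O4S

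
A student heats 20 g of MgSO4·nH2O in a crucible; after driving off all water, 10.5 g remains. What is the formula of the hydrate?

Mass of water lost = 20 − 10.5 = 9.5 g → 9.5 / 18.02 = 0.5272 mol H2O
Molar mass of MgSO4 = 120.38 g/mol → mol MgSO4 = 10.5 / 120.38 = 0.08722
n = 0.5272 / 0.08722 = 6.04 ≈ 6 → MgSO4·6H2O

MgSO4·6H2O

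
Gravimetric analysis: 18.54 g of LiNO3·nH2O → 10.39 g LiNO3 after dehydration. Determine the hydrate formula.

Mass of water lost = 18.54 − 10.39 = 8.15 g → 8.15 / 18.02 = 0.4523 mol H2O
Molar mass of LiNO3 = 68.95 g/mol → mol LiNO3 = 10.39 / 68.95 = 0.1507
n = 0.4523 / 0.1507 = 3.00 ≈ 3 → LiNO3·3H2O

LiNO3·3H2O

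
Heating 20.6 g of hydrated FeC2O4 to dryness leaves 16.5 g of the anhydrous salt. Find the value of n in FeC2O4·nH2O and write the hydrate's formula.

Mass of water lost = 20.6 − 16.5 = 4.1 g → 4.1 / 18.02 = 0.2275 mol H2O
Molar mass of FeC2O4 = 143.87 g/mol → mol FeC2O4 = 16.5 / 143.87 = 0.1147
n = 0.2275 / 0.1147 = 1.98 ≈ 2 → FeC2O4·2H2O

FeC2O4·2H2O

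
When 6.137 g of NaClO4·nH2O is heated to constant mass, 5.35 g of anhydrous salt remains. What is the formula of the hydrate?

NaClO4·H2O

Mass of water lost = 6.137 − 5.35 = 0.787 g → 0.787 / 18.02 = 0.04367 mol H2O
Molar mass of NaClO4 = 122.44 g/mol → mol NaClO4 = 5.35 / 122.44 = 0.04369
n = 0.04367 / 0.04369 = 1.00 ≈ 1 → NaClO4·H2O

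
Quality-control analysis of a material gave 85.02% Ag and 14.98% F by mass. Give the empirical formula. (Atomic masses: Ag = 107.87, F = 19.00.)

Assume 100 g: 85.02 g Ag, 14.98 g F.
n(Ag) = 85.02/107.87 = 0.7882, n(F) = 14.98/19.00 = 0.7884
Smallest is Ag at 0.7882 mol; normalising gives Ag 1.000, F 1.000
→ AgF

AgF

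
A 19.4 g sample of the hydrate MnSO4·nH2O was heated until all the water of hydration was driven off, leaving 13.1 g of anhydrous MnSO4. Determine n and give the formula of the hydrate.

MnSO4·4H2O

Mass of water lost = 19.4 − 13.1 = 6.3 g → 6.3 / 18.02 = 0.3496 mol H2O
Molar mass of MnSO4 = 151.01 g/mol → mol MnSO4 = 13.1 / 151.01 = 0.08675
n = 0.3496 / 0.08675 = 4.03 ≈ 4 → MnSO4·4H2O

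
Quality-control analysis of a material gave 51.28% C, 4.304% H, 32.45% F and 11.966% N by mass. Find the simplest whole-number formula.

Assume 100 g: 51.28 g C, 4.304 g H, 32.45 g F, 11.966 g N.
Moles — C: 51.28 / 12.01 = 4.27 mol; H: 4.304 / 1.008 = 4.27 mol; F: 32.45 / 19.00 = 1.708 mol; N: 11.966 / 14.01 = 0.8541 mol
Divide by the smallest (0.8541 mol N): C 4.999, H 4.999, F 2.000, N 1.000
≈ 5:5:2:1 → C5H5F2N

C5H5F2N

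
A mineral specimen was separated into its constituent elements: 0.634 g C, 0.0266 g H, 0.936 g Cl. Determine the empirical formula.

C: 0.634 g ÷ 12.01 g/mol = 0.05279 mol
H: 0.0266 g ÷ 1.008 g/mol = 0.02639 mol
Cl: 0.936 g ÷ 35.45 g/mol = 0.0264 mol
Ratios (÷ 0.02639): C 2.000, H 1.000, Cl 1.001
≈ 2:1:1 → C2HCl

C2HCl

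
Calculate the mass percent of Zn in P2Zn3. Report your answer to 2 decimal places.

76.00%

Molar mass = 2(30.97) + 3(65.38) = 258.080 g/mol
Mass of Zn per mole = 3 × 65.38 = 196.140 g
% Zn = 196.140 / 258.080 × 100 = 76.00%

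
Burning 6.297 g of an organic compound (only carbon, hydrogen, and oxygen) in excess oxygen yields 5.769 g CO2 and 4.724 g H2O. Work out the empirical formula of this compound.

CH4O2

mol C = 5.769 / 44.01 = 0.1311; mass C = 0.1311 × 12.01 = 1.574 g
mol H = 2 × (4.724 / 18.02) = 0.5243; mass H = 0.5243 × 1.008 = 0.5285 g
mass O = 6.297 − (2.103) = 4.194 g → mol O = 0.2621
Divide by the smallest (0.1311 mol C): C 1.000, H 4.000, O 2.000
→ CH4O2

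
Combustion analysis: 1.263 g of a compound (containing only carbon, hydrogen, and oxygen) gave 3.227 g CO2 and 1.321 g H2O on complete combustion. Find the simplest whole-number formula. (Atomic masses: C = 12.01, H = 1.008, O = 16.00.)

mol C = 3.227 / 44.01 = 0.07332; mass C = 0.07332 × 12.01 = 0.8806 g
mol H = 2 × (1.321 / 18.02) = 0.1466; mass H = 0.1466 × 1.008 = 0.1478 g
mass O = 1.263 − (1.028) = 0.2346 g → mol O = 0.01466
Ratios (÷ 0.01466): C 5.001, H 10.000, O 1.000
≈ 5:10:1 → C5H10O

C5H10O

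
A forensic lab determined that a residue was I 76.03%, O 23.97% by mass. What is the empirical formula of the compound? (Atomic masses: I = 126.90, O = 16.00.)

Assume 100 g: 76.03 g I, 23.97 g O.
I: 76.03 g ÷ 126.90 g/mol = 0.5991 mol
O: 23.97 g ÷ 16.00 g/mol = 1.498 mol
Divide by the smallest (0.5991 mol I): I 1.000, O 2.500
Scaling by 2: I 2.00, O 5.00 → I2O5

I2O5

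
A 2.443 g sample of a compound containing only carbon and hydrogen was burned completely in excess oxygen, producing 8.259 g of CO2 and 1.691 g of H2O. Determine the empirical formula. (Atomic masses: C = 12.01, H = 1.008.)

mol C = 8.259 / 44.01 = 0.1877; mass C = 0.1877 × 12.01 = 2.254 g
mol H = 2 × (1.691 / 18.02) = 0.1877; mass H = 0.1877 × 1.008 = 0.1892 g
Smallest is C at 0.1877 mol; normalising gives C 1.000, H 1.000
≈ 1:1 → CH

CH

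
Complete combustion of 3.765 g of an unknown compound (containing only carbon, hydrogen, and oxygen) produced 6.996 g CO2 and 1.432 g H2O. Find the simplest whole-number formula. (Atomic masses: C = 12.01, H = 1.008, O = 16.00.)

C3H3O2

mol C = 6.996 / 44.01 = 0.1590; mass C = 0.1590 × 12.01 = 1.909 g
mol H = 2 × (1.432 / 18.02) = 0.1589; mass H = 0.1589 × 1.008 = 0.1602 g
mass O = 3.765 − (2.069) = 1.696 g → mol O = 0.1060
Ratios (÷ 0.106): C 1.500, H 1.500, O 1.000
×2: C 3.00, H 3.00, O 2.00 → C3H3O2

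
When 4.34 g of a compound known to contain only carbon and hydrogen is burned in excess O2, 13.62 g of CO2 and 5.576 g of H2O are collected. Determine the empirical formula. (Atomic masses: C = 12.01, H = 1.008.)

mol C = 13.62 / 44.01 = 0.3095; mass C = 0.3095 × 12.01 = 3.717 g
mol H = 2 × (5.576 / 18.02) = 0.6189; mass H = 0.6189 × 1.008 = 0.6238 g
Smallest is C at 0.3095 mol; normalising gives C 1.000, H 2.000
→ CH2

CH2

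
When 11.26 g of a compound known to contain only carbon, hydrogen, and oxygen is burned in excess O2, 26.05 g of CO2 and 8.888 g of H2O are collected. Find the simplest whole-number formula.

C3H5O

mol C = 26.05 / 44.01 = 0.5919; mass C = 0.5919 × 12.01 = 7.109 g
mol H = 2 × (8.888 / 18.02) = 0.9865; mass H = 0.9865 × 1.008 = 0.9944 g
mass O = 11.26 − (8.103) = 3.157 g → mol O = 0.1973
Smallest is O at 0.1973 mol; normalising gives C 3.000, H 5.000, O 1.000
→ C3H5O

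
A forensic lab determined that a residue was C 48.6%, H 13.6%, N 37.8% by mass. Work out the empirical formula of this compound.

Assume 100 g: 48.6 g C, 13.6 g H, 37.8 g N.
n(C) = 48.6/12.01 = 4.047, n(H) = 13.6/1.008 = 13.49, n(N) = 37.8/14.01 = 2.698
Smallest is N at 2.698 mol; normalising gives C 1.500, H 5.001, N 1.000
×2: C 3.00, H 10.00, N 2.00 → C3H10N2

C3H10N2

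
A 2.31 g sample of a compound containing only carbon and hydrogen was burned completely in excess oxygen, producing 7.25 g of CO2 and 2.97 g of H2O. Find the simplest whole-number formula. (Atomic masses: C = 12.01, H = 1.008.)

mol C = 7.25 / 44.01 = 0.1647; mass C = 0.1647 × 12.01 = 1.978 g
mol H = 2 × (2.97 / 18.02) = 0.3296; mass H = 0.3296 × 1.008 = 0.3323 g
Smallest is C at 0.1647 mol; normalising gives C 1.000, H 2.001
Ratio ≈ 1:2, so the empirical formula is CH2

CH2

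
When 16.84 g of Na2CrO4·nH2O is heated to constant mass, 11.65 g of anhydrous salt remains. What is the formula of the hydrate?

Na2CrO4·4H2O

Mass of water lost = 16.84 − 11.65 = 5.19 g → 5.19 / 18.02 = 0.288 mol H2O
Molar mass of Na2CrO4 = 161.98 g/mol → mol Na2CrO4 = 11.65 / 161.98 = 0.07192
n = 0.288 / 0.07192 = 4.00 ≈ 4 → Na2CrO4·4H2O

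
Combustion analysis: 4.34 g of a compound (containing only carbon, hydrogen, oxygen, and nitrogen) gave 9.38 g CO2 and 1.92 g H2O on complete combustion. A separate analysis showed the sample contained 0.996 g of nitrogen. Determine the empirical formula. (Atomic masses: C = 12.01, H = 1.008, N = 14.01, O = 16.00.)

C6H6N2O

mol C = 9.38 / 44.01 = 0.2131; mass C = 0.2131 × 12.01 = 2.560 g
mol H = 2 × (1.92 / 18.02) = 0.2131; mass H = 0.2131 × 1.008 = 0.2148 g
mol N = 0.996 / 14.01 = 0.07109
mass O = 4.34 − (3.771) = 0.5695 g → mol O = 0.03559
Ratios (÷ 0.03559): C 5.988, H 5.987, N 1.997, O 1.000
→ C6H6N2O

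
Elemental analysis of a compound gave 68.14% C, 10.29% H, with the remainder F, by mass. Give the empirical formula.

C5H9F

Assume 100 g: 68.14 g C, 10.29 g H, 21.57 g F.
n(C) = 68.14/12.01 = 5.674, n(H) = 10.29/1.008 = 10.21, n(F) = 21.57/19.00 = 1.135
Divide by the smallest (1.135 mol F): C 4.998, H 8.992, F 1.000
≈ 5:9:1 → C5H9F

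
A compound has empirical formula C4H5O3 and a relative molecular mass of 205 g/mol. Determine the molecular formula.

Empirical-formula mass = 101.08 g/mol
n = 205 / 101.08 = 2.03 ≈ 2
Molecular formula = (C4H5O3)2 = C8H10O6

C8H10O6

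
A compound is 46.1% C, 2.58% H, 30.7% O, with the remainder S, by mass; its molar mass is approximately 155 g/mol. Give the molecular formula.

Assume 100 g: 46.1 g C, 2.58 g H, 30.7 g O, 20.62 g S.
n(C) = 46.1/12.01 = 3.838, n(H) = 2.58/1.008 = 2.56, n(O) = 30.7/16.00 = 1.919, n(S) = 20.62/32.07 = 0.643
Ratios (÷ 0.643): C 5.970, H 3.981, O 2.984, S 1.000
≈ 6:4:3:1 → C6H4O3S
Empirical-formula mass = 156.16 g/mol
n = 155 / 156.16 = 0.99 ≈ 1
Molecular formula = empirical formula = C6H4O3S

C6H4O3S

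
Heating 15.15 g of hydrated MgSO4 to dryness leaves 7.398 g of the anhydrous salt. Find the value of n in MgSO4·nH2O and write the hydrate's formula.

MgSO4·7H2O

Mass of water lost = 15.15 − 7.398 = 7.752 g → 7.752 / 18.02 = 0.4302 mol H2O
Molar mass of MgSO4 = 120.38 g/mol → mol MgSO4 = 7.398 / 120.38 = 0.06146
n = 0.4302 / 0.06146 = 7.00 ≈ 7 → MgSO4·7H2O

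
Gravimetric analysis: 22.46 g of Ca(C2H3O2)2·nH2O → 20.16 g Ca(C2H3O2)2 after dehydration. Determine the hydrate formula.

Ca(C2H3O2)2·H2O

Mass of water lost = 22.46 − 20.16 = 2.3 g → 2.3 / 18.02 = 0.1276 mol H2O
Molar mass of Ca(C2H3O2)2 = 158.17 g/mol → mol Ca(C2H3O2)2 = 20.16 / 158.17 = 0.1275
n = 0.1276 / 0.1275 = 1.00 ≈ 1 → Ca(C2H3O2)2·H2O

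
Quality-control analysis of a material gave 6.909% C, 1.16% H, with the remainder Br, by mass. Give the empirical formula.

CH2Br2

Assume 100 g: 6.909 g C, 1.16 g H, 91.931 g Br.
n(C) = 6.909/12.01 = 0.5753, n(H) = 1.16/1.008 = 1.151, n(Br) = 91.931/79.90 = 1.151
Divide by the smallest (0.5753 mol C): C 1.000, H 2.000, Br 2.000
→ CH2Br2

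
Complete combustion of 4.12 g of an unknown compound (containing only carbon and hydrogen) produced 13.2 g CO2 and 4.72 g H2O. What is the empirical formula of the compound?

mol C = 13.2 / 44.01 = 0.2999; mass C = 0.2999 × 12.01 = 3.602 g
mol H = 2 × (4.72 / 18.02) = 0.5239; mass H = 0.5239 × 1.008 = 0.5281 g
Divide by the smallest (0.2999 mol C): C 1.000, H 1.747
×4: C 4.00, H 6.99 → C4H7

C4H7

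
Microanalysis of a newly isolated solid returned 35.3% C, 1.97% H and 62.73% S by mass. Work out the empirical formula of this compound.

Assume 100 g: 35.3 g C, 1.97 g H, 62.73 g S.
Moles — C: 35.3 / 12.01 = 2.939 mol; H: 1.97 / 1.008 = 1.954 mol; S: 62.73 / 32.07 = 1.956 mol
Divide by the smallest (1.954 mol H): C 1.504, H 1.000, S 1.001
Multiply by 2: C 3.01, H 2.00, S 2.00 → C3H2S2

C3H2S2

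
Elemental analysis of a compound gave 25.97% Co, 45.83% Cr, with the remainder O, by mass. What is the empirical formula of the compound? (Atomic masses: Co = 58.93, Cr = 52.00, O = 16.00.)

Assume 100 g: 25.97 g Co, 45.83 g Cr, 28.2 g O.
n(Co) = 25.97/58.93 = 0.4407, n(Cr) = 45.83/52.00 = 0.8813, n(O) = 28.2/16.00 = 1.762
Smallest is Co at 0.4407 mol; normalising gives Co 1.000, Cr 2.000, O 3.999
→ CoCr2O4

CoCr2O4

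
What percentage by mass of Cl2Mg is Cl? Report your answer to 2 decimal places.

74.47%

Molar mass = 2(35.45) + 1(24.31) = 95.210 g/mol
Mass of Cl per mole = 2 × 35.45 = 70.900 g
% Cl = 70.900 / 95.210 × 100 = 74.47%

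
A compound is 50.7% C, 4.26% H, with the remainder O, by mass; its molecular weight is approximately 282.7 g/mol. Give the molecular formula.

Assume 100 g: 50.7 g C, 4.26 g H, 45.04 g O.
C: 50.7 g ÷ 12.01 g/mol = 4.221 mol
H: 4.26 g ÷ 1.008 g/mol = 4.226 mol
O: 45.04 g ÷ 16.00 g/mol = 2.815 mol
Ratios (÷ 2.815): C 1.500, H 1.501, O 1.000
Scaling by 2: C 3.00, H 3.00, O 2.00 → C3H3O2
Empirical-formula mass = 71.05 g/mol
n = 282.7 / 71.05 = 3.98 ≈ 4
Molecular formula = (C3H3O2)×4 = C12H12O8

C12H12O8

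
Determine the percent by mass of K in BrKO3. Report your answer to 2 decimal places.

23.41%

Molar mass = 1(79.90) + 1(39.10) + 3(16.00) = 167.000 g/mol
Mass of K per mole = 1 × 39.10 = 39.100 g
% K = 39.100 / 167.000 × 100 = 23.41%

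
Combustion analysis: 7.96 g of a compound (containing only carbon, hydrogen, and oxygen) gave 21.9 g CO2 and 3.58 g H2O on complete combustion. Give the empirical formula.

C5H4O

mol C = 21.9 / 44.01 = 0.4976; mass C = 0.4976 × 12.01 = 5.976 g
mol H = 2 × (3.58 / 18.02) = 0.3973; mass H = 0.3973 × 1.008 = 0.4005 g
mass O = 7.96 − (6.377) = 1.583 g → mol O = 0.09895
Smallest is O at 0.09895 mol; normalising gives C 5.029, H 4.016, O 1.000
≈ 5:4:1 → C5H4O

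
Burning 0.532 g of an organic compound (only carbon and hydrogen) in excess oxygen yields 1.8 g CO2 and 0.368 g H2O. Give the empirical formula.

CH

mol C = 1.8 / 44.01 = 0.04090; mass C = 0.04090 × 12.01 = 0.4912 g
mol H = 2 × (0.368 / 18.02) = 0.04084; mass H = 0.04084 × 1.008 = 0.04117 g
Smallest is H at 0.04084 mol; normalising gives C 1.001, H 1.000
Ratio ≈ 1:1, so the empirical formula is CH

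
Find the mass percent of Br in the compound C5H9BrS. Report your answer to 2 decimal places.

Molar mass = 5(12.01) + 9(1.008) + 1(79.90) + 1(32.07) = 181.092 g/mol
Mass of Br per mole = 1 × 79.90 = 79.900 g
% Br = 79.900 / 181.092 × 100 = 44.12%

44.12%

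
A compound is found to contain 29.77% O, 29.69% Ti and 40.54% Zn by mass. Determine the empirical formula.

O3TiZn

Assume 100 g: 29.77 g O, 29.69 g Ti, 40.54 g Zn.
O: 29.77 g ÷ 16.00 g/mol = 1.861 mol
Ti: 29.69 g ÷ 47.87 g/mol = 0.6202 mol
Zn: 40.54 g ÷ 65.38 g/mol = 0.6201 mol
Ratios (÷ 0.6201): O 3.001, Ti 1.000, Zn 1.000
→ O3TiZn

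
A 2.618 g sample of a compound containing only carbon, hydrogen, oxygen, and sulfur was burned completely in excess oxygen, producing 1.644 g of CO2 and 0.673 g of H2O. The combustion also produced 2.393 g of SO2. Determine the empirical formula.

C2H4O3S2

mol C = 1.644 / 44.01 = 0.03736; mass C = 0.03736 × 12.01 = 0.4486 g
mol H = 2 × (0.673 / 18.02) = 0.07469; mass H = 0.07469 × 1.008 = 0.07529 g
mol S = 2.393 / 64.07 = 0.03735; mass S = 1.198 g
mass O = 2.618 − (1.722) = 0.8963 g → mol O = 0.05602
Ratios (÷ 0.03735): C 1.000, H 2.000, O 1.500, S 1.000
×2: C 2.00, H 4.00, O 3.00, S 2.00 → C2H4O3S2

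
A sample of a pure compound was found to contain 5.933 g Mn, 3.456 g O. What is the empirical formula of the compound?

MnO2

Mn: 5.933 g ÷ 54.94 g/mol = 0.108 mol
O: 3.456 g ÷ 16.00 g/mol = 0.216 mol
Divide by the smallest (0.108 mol Mn): Mn 1.000, O 2.000
Ratio ≈ 1:2, so the empirical formula is MnO2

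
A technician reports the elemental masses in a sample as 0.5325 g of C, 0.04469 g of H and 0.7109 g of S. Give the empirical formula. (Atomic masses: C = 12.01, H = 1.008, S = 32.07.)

C2H2S

Moles — C: 0.5325 / 12.01 = 0.04434 mol; H: 0.04469 / 1.008 = 0.04434 mol; S: 0.7109 / 32.07 = 0.02217 mol
Divide by the smallest (0.02217 mol S): C 2.000, H 2.000, S 1.000
≈ 2:2:1 → C2H2S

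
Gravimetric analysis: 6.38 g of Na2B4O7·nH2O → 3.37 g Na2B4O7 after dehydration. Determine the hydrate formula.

Na2B4O7·10H2O

Mass of water lost = 6.38 − 3.37 = 3.01 g → 3.01 / 18.02 = 0.167 mol H2O
Molar mass of Na2B4O7 = 201.22 g/mol → mol Na2B4O7 = 3.37 / 201.22 = 0.01675
n = 0.167 / 0.01675 = 9.97 ≈ 10 → Na2B4O7·10H2O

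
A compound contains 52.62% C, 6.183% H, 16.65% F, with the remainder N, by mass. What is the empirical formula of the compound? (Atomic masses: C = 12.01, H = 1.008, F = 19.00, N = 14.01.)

C5H7FN2

Assume 100 g: 52.62 g C, 6.183 g H, 16.65 g F, 24.547 g N.
Moles — C: 52.62 / 12.01 = 4.381 mol; H: 6.183 / 1.008 = 6.134 mol; F: 16.65 / 19.00 = 0.8763 mol; N: 24.547 / 14.01 = 1.752 mol
Ratios (÷ 0.8763): C 5.000, H 7.000, F 1.000, N 1.999
→ C5H7FN2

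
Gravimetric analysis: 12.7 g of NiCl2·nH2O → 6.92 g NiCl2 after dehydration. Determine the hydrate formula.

Mass of water lost = 12.7 − 6.92 = 5.78 g → 5.78 / 18.02 = 0.3208 mol H2O
Molar mass of NiCl2 = 129.59 g/mol → mol NiCl2 = 6.92 / 129.59 = 0.0534
n = 0.3208 / 0.0534 = 6.01 ≈ 6 → NiCl2·6H2O

NiCl2·6H2O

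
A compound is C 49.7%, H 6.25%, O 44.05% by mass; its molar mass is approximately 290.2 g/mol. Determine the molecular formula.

C12H18O8

Assume 100 g: 49.7 g C, 6.25 g H, 44.05 g O.
C: 49.7 g ÷ 12.01 g/mol = 4.138 mol
H: 6.25 g ÷ 1.008 g/mol = 6.2 mol
O: 44.05 g ÷ 16.00 g/mol = 2.753 mol
Ratios (÷ 2.753): C 1.503, H 2.252, O 1.000
Scaling by 4: C 6.01, H 9.01, O 4.00 → C6H9O4
Empirical-formula mass = 145.13 g/mol
n = 290.2 / 145.13 = 2.00 ≈ 2
Molecular formula = (C6H9O4)×2 = C12H18O8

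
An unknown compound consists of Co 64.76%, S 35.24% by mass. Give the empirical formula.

CoS

Assume 100 g: 64.76 g Co, 35.24 g S.
Co: 64.76 g ÷ 58.93 g/mol = 1.099 mol
S: 35.24 g ÷ 32.07 g/mol = 1.099 mol
Smallest is S at 1.099 mol; normalising gives Co 1.000, S 1.000
→ CoS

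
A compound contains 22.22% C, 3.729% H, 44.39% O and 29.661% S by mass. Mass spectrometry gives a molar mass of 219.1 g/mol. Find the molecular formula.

Assume 100 g: 22.22 g C, 3.729 g H, 44.39 g O, 29.661 g S.
n(C) = 22.22/12.01 = 1.85, n(H) = 3.729/1.008 = 3.699, n(O) = 44.39/16.00 = 2.774, n(S) = 29.661/32.07 = 0.9249
Divide by the smallest (0.9249 mol S): C 2.000, H 4.000, O 3.000, S 1.000
→ C2H4O3S
Empirical-formula mass = 108.12 g/mol
n = 219.1 / 108.12 = 2.03 ≈ 2
Molecular formula = (C2H4O3S)×2 = C4H8O6S2

C4H8O6S2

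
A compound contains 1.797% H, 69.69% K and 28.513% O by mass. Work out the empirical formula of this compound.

HKO

Assume 100 g: 1.797 g H, 69.69 g K, 28.513 g O.
n(H) = 1.797/1.008 = 1.783, n(K) = 69.69/39.10 = 1.782, n(O) = 28.513/16.00 = 1.782
Divide by the smallest (1.782 mol O): H 1.000, K 1.000, O 1.000
≈ 1:1:1 → HKO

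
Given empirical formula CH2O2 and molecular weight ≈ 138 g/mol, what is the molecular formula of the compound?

C3H6O6

Empirical-formula mass = 46.03 g/mol
n = 138 / 46.03 = 3.00 ≈ 3
Molecular formula = (CH2O2)3 = C3H6O6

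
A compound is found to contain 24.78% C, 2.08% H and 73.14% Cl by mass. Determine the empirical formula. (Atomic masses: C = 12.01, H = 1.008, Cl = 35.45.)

Assume 100 g: 24.78 g C, 2.08 g H, 73.14 g Cl.
n(C) = 24.78/12.01 = 2.063, n(H) = 2.08/1.008 = 2.063, n(Cl) = 73.14/35.45 = 2.063
Ratios (÷ 2.063): C 1.000, H 1.000, Cl 1.000
→ CHCl

CHCl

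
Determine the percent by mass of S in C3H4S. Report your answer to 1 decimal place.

44.5%

Molar mass = 3(12.01) + 4(1.008) + 1(32.07) = 72.132 g/mol
Mass of S per mole = 1 × 32.07 = 32.070 g
% S = 32.070 / 72.132 × 100 = 44.5%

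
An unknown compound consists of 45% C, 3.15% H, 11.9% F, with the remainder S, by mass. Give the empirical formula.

C6H5FS2

Assume 100 g: 45 g C, 3.15 g H, 11.9 g F, 39.95 g S.
Moles — C: 45 / 12.01 = 3.747 mol; H: 3.15 / 1.008 = 3.125 mol; F: 11.9 / 19.00 = 0.6263 mol; S: 39.95 / 32.07 = 1.246 mol
Divide by the smallest (0.6263 mol F): C 5.982, H 4.989, F 1.000, S 1.989
→ C6H5FS2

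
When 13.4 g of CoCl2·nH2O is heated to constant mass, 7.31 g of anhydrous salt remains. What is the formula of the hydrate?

CoCl2·6H2O

Mass of water lost = 13.4 − 7.31 = 6.09 g → 6.09 / 18.02 = 0.338 mol H2O
Molar mass of CoCl2 = 129.83 g/mol → mol CoCl2 = 7.31 / 129.83 = 0.0563
n = 0.338 / 0.0563 = 6.00 ≈ 6 → CoCl2·6H2O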